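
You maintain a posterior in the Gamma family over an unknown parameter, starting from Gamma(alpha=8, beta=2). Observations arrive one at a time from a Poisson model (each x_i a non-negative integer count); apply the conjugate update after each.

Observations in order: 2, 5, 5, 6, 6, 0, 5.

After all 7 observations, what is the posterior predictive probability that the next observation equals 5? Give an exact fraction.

obs 1: x=2 → posterior Gamma(10, 3)
obs 2: x=5 → posterior Gamma(15, 4)
obs 3: x=5 → posterior Gamma(20, 5)
obs 4: x=6 → posterior Gamma(26, 6)
obs 5: x=6 → posterior Gamma(32, 7)
obs 6: x=0 → posterior Gamma(32, 8)
obs 7: x=5 → posterior Gamma(37, 9)

75972319029802473416478824116764904290531/500000000000000000000000000000000000000000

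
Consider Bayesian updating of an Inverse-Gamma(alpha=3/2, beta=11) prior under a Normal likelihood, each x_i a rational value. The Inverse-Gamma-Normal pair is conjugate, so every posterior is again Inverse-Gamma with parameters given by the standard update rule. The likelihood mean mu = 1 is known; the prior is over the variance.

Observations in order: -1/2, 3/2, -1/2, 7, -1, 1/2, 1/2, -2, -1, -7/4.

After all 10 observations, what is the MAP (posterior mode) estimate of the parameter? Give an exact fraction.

obs 1: x=-1/2 → posterior Inverse-Gamma(2, 97/8)
obs 2: x=3/2 → posterior Inverse-Gamma(5/2, 49/4)
obs 3: x=-1/2 → posterior Inverse-Gamma(3, 107/8)
obs 4: x=7 → posterior Inverse-Gamma(7/2, 251/8)
obs 5: x=-1 → posterior Inverse-Gamma(4, 267/8)
obs 6: x=1/2 → posterior Inverse-Gamma(9/2, 67/2)
obs 7: x=1/2 → posterior Inverse-Gamma(5, 269/8)
obs 8: x=-2 → posterior Inverse-Gamma(11/2, 305/8)
obs 9: x=-1 → posterior Inverse-Gamma(6, 321/8)
obs 10: x=-7/4 → posterior Inverse-Gamma(13/2, 1405/32)

281/48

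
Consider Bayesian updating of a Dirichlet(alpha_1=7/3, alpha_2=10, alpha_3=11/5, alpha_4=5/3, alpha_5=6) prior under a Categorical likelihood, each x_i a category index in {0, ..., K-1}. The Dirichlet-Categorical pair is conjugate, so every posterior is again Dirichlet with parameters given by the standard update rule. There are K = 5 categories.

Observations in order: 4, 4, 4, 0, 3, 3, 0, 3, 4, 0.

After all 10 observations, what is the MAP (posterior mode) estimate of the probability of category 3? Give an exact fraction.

obs 1: x=4 → posterior Dirichlet(7/3, 10, 11/5, 5/3, 7)
obs 2: x=4 → posterior Dirichlet(7/3, 10, 11/5, 5/3, 8)
obs 3: x=4 → posterior Dirichlet(7/3, 10, 11/5, 5/3, 9)
obs 4: x=0 → posterior Dirichlet(10/3, 10, 11/5, 5/3, 9)
obs 5: x=3 → posterior Dirichlet(10/3, 10, 11/5, 8/3, 9)
obs 6: x=3 → posterior Dirichlet(10/3, 10, 11/5, 11/3, 9)
obs 7: x=0 → posterior Dirichlet(13/3, 10, 11/5, 11/3, 9)
obs 8: x=3 → posterior Dirichlet(13/3, 10, 11/5, 14/3, 9)
obs 9: x=4 → posterior Dirichlet(13/3, 10, 11/5, 14/3, 10)
obs 10: x=0 → posterior Dirichlet(16/3, 10, 11/5, 14/3, 10)

55/408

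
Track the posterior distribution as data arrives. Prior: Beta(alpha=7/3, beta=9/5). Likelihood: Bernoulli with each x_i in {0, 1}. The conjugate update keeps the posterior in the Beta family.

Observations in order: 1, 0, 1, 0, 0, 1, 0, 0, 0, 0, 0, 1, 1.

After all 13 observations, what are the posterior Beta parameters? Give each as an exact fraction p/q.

obs 1: x=1 → posterior Beta(10/3, 9/5)
obs 2: x=0 → posterior Beta(10/3, 14/5)
obs 3: x=1 → posterior Beta(13/3, 14/5)
obs 4: x=0 → posterior Beta(13/3, 19/5)
obs 5: x=0 → posterior Beta(13/3, 24/5)
obs 6: x=1 → posterior Beta(16/3, 24/5)
obs 7: x=0 → posterior Beta(16/3, 29/5)
obs 8: x=0 → posterior Beta(16/3, 34/5)
obs 9: x=0 → posterior Beta(16/3, 39/5)
obs 10: x=0 → posterior Beta(16/3, 44/5)
obs 11: x=0 → posterior Beta(16/3, 49/5)
obs 12: x=1 → posterior Beta(19/3, 49/5)
obs 13: x=1 → posterior Beta(22/3, 49/5)

alpha=22/3, beta=49/5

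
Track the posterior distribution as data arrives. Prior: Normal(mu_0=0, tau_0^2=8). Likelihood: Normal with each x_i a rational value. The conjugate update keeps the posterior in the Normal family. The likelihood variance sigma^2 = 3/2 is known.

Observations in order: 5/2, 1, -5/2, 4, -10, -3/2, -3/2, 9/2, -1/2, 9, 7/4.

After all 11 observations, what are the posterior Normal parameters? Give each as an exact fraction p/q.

mu_0=108/179, tau_0^2=24/179

obs 1: x=5/2 → posterior Normal(40/19, 24/19)
obs 2: x=1 → posterior Normal(8/5, 24/35)
obs 3: x=-5/2 → posterior Normal(16/51, 8/17)
obs 4: x=4 → posterior Normal(80/67, 24/67)
obs 5: x=-10 → posterior Normal(-80/83, 24/83)
obs 6: x=-3/2 → posterior Normal(-104/99, 8/33)
obs 7: x=-3/2 → posterior Normal(-128/115, 24/115)
obs 8: x=9/2 → posterior Normal(-56/131, 24/131)
obs 9: x=-1/2 → posterior Normal(-64/147, 8/49)
obs 10: x=9 → posterior Normal(80/163, 24/163)
obs 11: x=7/4 → posterior Normal(108/179, 24/179)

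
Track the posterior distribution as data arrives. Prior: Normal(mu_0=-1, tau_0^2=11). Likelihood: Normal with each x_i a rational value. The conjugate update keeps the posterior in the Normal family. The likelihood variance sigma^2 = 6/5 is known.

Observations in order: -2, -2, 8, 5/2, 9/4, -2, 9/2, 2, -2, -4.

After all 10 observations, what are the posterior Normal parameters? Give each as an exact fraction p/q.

obs 1: x=-2 → posterior Normal(-116/61, 66/61)
obs 2: x=-2 → posterior Normal(-113/58, 33/58)
obs 3: x=8 → posterior Normal(214/171, 22/57)
obs 4: x=5/2 → posterior Normal(703/452, 33/113)
obs 5: x=9/4 → posterior Normal(1901/1124, 66/281)
obs 6: x=-2 → posterior Normal(487/448, 11/56)
obs 7: x=9/2 → posterior Normal(2451/1564, 66/391)
obs 8: x=2 → posterior Normal(2891/1784, 33/223)
obs 9: x=-2 → posterior Normal(817/668, 22/167)
obs 10: x=-4 → posterior Normal(1571/2224, 33/278)

mu_0=1571/2224, tau_0^2=33/278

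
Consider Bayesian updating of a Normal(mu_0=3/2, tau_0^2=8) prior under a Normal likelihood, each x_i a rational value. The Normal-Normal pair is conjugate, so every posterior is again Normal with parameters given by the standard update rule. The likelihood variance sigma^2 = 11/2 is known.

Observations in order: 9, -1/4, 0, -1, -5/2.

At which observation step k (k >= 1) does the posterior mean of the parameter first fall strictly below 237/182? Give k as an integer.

obs 1: x=9 → posterior Normal(107/18, 88/27)
obs 2: x=-1/4 → posterior Normal(313/86, 88/43)
obs 3: x=0 → posterior Normal(313/118, 88/59)
obs 4: x=-1 → posterior Normal(281/150, 88/75)
obs 5: x=-5/2 → posterior Normal(201/182, 88/91)

k = 5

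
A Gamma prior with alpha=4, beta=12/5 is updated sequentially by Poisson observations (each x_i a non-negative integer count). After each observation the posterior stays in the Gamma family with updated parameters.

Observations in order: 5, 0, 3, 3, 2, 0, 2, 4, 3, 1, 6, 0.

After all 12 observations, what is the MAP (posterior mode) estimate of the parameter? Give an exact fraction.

obs 1: x=5 → posterior Gamma(9, 17/5)
obs 2: x=0 → posterior Gamma(9, 22/5)
obs 3: x=3 → posterior Gamma(12, 27/5)
obs 4: x=3 → posterior Gamma(15, 32/5)
obs 5: x=2 → posterior Gamma(17, 37/5)
obs 6: x=0 → posterior Gamma(17, 42/5)
obs 7: x=2 → posterior Gamma(19, 47/5)
obs 8: x=4 → posterior Gamma(23, 52/5)
obs 9: x=3 → posterior Gamma(26, 57/5)
obs 10: x=1 → posterior Gamma(27, 62/5)
obs 11: x=6 → posterior Gamma(33, 67/5)
obs 12: x=0 → posterior Gamma(33, 72/5)

20/9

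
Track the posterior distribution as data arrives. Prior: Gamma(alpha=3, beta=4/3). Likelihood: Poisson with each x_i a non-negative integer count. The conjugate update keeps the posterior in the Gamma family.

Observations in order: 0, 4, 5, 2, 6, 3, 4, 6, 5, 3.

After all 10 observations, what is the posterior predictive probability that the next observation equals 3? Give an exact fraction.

205754676659282669632941893657993920222445973557469538327117418201088/1002018774744129923516369294161573737191759373151725198030728940263761

obs 1: x=0 → posterior Gamma(3, 7/3)
obs 2: x=4 → posterior Gamma(7, 10/3)
obs 3: x=5 → posterior Gamma(12, 13/3)
obs 4: x=2 → posterior Gamma(14, 16/3)
obs 5: x=6 → posterior Gamma(20, 19/3)
obs 6: x=3 → posterior Gamma(23, 22/3)
obs 7: x=4 → posterior Gamma(27, 25/3)
obs 8: x=6 → posterior Gamma(33, 28/3)
obs 9: x=5 → posterior Gamma(38, 31/3)
obs 10: x=3 → posterior Gamma(41, 34/3)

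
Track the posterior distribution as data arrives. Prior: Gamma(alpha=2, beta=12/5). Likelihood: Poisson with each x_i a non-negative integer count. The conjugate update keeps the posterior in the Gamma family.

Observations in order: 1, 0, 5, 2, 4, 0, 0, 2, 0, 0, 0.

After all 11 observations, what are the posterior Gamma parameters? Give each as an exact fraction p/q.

alpha=16, beta=67/5

obs 1: x=1 → posterior Gamma(3, 17/5)
obs 2: x=0 → posterior Gamma(3, 22/5)
obs 3: x=5 → posterior Gamma(8, 27/5)
obs 4: x=2 → posterior Gamma(10, 32/5)
obs 5: x=4 → posterior Gamma(14, 37/5)
obs 6: x=0 → posterior Gamma(14, 42/5)
obs 7: x=0 → posterior Gamma(14, 47/5)
obs 8: x=2 → posterior Gamma(16, 52/5)
obs 9: x=0 → posterior Gamma(16, 57/5)
obs 10: x=0 → posterior Gamma(16, 62/5)
obs 11: x=0 → posterior Gamma(16, 67/5)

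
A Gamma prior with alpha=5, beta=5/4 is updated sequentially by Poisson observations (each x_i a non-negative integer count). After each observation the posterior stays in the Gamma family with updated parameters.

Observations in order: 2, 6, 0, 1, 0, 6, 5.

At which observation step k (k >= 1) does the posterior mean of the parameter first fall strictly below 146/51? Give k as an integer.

obs 1: x=2 → posterior Gamma(7, 9/4)
obs 2: x=6 → posterior Gamma(13, 13/4)
obs 3: x=0 → posterior Gamma(13, 17/4)
obs 4: x=1 → posterior Gamma(14, 21/4)
obs 5: x=0 → posterior Gamma(14, 25/4)
obs 6: x=6 → posterior Gamma(20, 29/4)
obs 7: x=5 → posterior Gamma(25, 33/4)

k = 4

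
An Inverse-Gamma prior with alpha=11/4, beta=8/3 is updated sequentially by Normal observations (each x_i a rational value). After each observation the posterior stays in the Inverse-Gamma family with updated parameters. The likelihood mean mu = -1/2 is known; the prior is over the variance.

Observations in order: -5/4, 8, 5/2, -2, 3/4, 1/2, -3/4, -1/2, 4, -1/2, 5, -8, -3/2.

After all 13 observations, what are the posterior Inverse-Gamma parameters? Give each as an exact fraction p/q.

obs 1: x=-5/4 → posterior Inverse-Gamma(13/4, 283/96)
obs 2: x=8 → posterior Inverse-Gamma(15/4, 3751/96)
obs 3: x=5/2 → posterior Inverse-Gamma(17/4, 4183/96)
obs 4: x=-2 → posterior Inverse-Gamma(19/4, 4291/96)
obs 5: x=3/4 → posterior Inverse-Gamma(21/4, 2183/48)
obs 6: x=1/2 → posterior Inverse-Gamma(23/4, 2207/48)
obs 7: x=-3/4 → posterior Inverse-Gamma(25/4, 4417/96)
obs 8: x=-1/2 → posterior Inverse-Gamma(27/4, 4417/96)
obs 9: x=4 → posterior Inverse-Gamma(29/4, 5389/96)
obs 10: x=-1/2 → posterior Inverse-Gamma(31/4, 5389/96)
obs 11: x=5 → posterior Inverse-Gamma(33/4, 6841/96)
obs 12: x=-8 → posterior Inverse-Gamma(35/4, 9541/96)
obs 13: x=-3/2 → posterior Inverse-Gamma(37/4, 9589/96)

alpha=37/4, beta=9589/96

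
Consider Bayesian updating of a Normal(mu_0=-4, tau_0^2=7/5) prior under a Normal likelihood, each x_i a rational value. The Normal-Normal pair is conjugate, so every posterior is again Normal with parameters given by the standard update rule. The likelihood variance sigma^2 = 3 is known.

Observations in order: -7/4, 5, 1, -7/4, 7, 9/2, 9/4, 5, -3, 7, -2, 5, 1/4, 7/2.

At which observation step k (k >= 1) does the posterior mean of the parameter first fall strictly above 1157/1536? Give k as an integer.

k = 7

obs 1: x=-7/4 → posterior Normal(-289/88, 21/22)
obs 2: x=5 → posterior Normal(-149/116, 21/29)
obs 3: x=1 → posterior Normal(-121/144, 7/12)
obs 4: x=-7/4 → posterior Normal(-85/86, 21/43)
obs 5: x=7 → posterior Normal(13/100, 21/50)
obs 6: x=9/2 → posterior Normal(2/3, 7/19)
obs 7: x=9/4 → posterior Normal(215/256, 21/64)
obs 8: x=5 → posterior Normal(5/4, 21/71)
obs 9: x=-3 → posterior Normal(271/312, 7/26)
obs 10: x=7 → posterior Normal(467/340, 21/85)
obs 11: x=-2 → posterior Normal(411/368, 21/92)
obs 12: x=5 → posterior Normal(551/396, 7/33)
obs 13: x=1/4 → posterior Normal(279/212, 21/106)
obs 14: x=7/2 → posterior Normal(164/113, 21/113)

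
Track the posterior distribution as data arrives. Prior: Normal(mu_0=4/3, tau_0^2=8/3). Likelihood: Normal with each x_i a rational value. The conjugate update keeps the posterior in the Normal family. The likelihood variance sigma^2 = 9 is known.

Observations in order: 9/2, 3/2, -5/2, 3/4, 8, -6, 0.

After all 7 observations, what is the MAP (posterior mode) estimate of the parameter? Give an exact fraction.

86/83

obs 1: x=9/2 → posterior Normal(72/35, 72/35)
obs 2: x=3/2 → posterior Normal(84/43, 72/43)
obs 3: x=-5/2 → posterior Normal(64/51, 24/17)
obs 4: x=3/4 → posterior Normal(70/59, 72/59)
obs 5: x=8 → posterior Normal(2, 72/67)
obs 6: x=-6 → posterior Normal(86/75, 24/25)
obs 7: x=0 → posterior Normal(86/83, 72/83)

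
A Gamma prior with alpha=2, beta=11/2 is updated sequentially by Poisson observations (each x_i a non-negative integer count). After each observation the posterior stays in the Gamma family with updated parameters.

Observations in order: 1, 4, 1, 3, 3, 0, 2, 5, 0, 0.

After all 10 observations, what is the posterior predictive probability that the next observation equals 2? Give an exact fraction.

obs 1: x=1 → posterior Gamma(3, 13/2)
obs 2: x=4 → posterior Gamma(7, 15/2)
obs 3: x=1 → posterior Gamma(8, 17/2)
obs 4: x=3 → posterior Gamma(11, 19/2)
obs 5: x=3 → posterior Gamma(14, 21/2)
obs 6: x=0 → posterior Gamma(14, 23/2)
obs 7: x=2 → posterior Gamma(16, 25/2)
obs 8: x=5 → posterior Gamma(21, 27/2)
obs 9: x=0 → posterior Gamma(21, 29/2)
obs 10: x=0 → posterior Gamma(21, 31/2)

583114179014963420807371778189668/2554504530844906743628446504951489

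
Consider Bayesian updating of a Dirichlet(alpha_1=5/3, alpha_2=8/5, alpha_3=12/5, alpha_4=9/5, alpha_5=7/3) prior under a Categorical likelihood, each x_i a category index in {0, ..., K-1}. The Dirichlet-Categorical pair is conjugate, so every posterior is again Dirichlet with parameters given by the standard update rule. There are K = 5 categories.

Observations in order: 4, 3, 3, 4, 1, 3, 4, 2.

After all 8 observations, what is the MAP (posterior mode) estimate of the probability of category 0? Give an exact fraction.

obs 1: x=4 → posterior Dirichlet(5/3, 8/5, 12/5, 9/5, 10/3)
obs 2: x=3 → posterior Dirichlet(5/3, 8/5, 12/5, 14/5, 10/3)
obs 3: x=3 → posterior Dirichlet(5/3, 8/5, 12/5, 19/5, 10/3)
obs 4: x=4 → posterior Dirichlet(5/3, 8/5, 12/5, 19/5, 13/3)
obs 5: x=1 → posterior Dirichlet(5/3, 13/5, 12/5, 19/5, 13/3)
obs 6: x=3 → posterior Dirichlet(5/3, 13/5, 12/5, 24/5, 13/3)
obs 7: x=4 → posterior Dirichlet(5/3, 13/5, 12/5, 24/5, 16/3)
obs 8: x=2 → posterior Dirichlet(5/3, 13/5, 17/5, 24/5, 16/3)

5/96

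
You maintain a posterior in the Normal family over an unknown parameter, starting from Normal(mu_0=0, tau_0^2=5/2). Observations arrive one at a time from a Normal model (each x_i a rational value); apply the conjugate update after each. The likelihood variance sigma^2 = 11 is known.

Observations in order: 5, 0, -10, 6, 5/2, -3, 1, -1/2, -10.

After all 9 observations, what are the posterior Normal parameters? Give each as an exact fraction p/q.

mu_0=-45/67, tau_0^2=55/67

obs 1: x=5 → posterior Normal(25/27, 55/27)
obs 2: x=0 → posterior Normal(25/32, 55/32)
obs 3: x=-10 → posterior Normal(-25/37, 55/37)
obs 4: x=6 → posterior Normal(5/42, 55/42)
obs 5: x=5/2 → posterior Normal(35/94, 55/47)
obs 6: x=-3 → posterior Normal(5/104, 55/52)
obs 7: x=1 → posterior Normal(5/38, 55/57)
obs 8: x=-1/2 → posterior Normal(5/62, 55/62)
obs 9: x=-10 → posterior Normal(-45/67, 55/67)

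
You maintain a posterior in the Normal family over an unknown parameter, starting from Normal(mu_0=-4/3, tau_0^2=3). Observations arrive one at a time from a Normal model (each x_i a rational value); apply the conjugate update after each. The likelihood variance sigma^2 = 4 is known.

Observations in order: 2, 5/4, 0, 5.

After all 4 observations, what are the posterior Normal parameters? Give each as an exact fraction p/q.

obs 1: x=2 → posterior Normal(2/21, 12/7)
obs 2: x=5/4 → posterior Normal(53/120, 6/5)
obs 3: x=0 → posterior Normal(53/156, 12/13)
obs 4: x=5 → posterior Normal(233/192, 3/4)

mu_0=233/192, tau_0^2=3/4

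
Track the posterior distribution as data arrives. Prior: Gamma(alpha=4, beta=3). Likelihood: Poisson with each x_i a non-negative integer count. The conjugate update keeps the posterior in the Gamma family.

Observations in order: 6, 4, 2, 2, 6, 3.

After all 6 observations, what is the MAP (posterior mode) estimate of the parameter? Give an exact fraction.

obs 1: x=6 → posterior Gamma(10, 4)
obs 2: x=4 → posterior Gamma(14, 5)
obs 3: x=2 → posterior Gamma(16, 6)
obs 4: x=2 → posterior Gamma(18, 7)
obs 5: x=6 → posterior Gamma(24, 8)
obs 6: x=3 → posterior Gamma(27, 9)

26/9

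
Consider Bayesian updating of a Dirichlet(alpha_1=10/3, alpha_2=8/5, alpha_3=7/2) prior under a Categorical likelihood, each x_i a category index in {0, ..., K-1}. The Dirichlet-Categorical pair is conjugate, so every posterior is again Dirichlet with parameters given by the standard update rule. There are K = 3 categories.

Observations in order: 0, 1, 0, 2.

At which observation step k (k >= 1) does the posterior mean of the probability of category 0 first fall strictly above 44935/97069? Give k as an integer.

k = 3

obs 1: x=0 → posterior Dirichlet(13/3, 8/5, 7/2)
obs 2: x=1 → posterior Dirichlet(13/3, 13/5, 7/2)
obs 3: x=0 → posterior Dirichlet(16/3, 13/5, 7/2)
obs 4: x=2 → posterior Dirichlet(16/3, 13/5, 9/2)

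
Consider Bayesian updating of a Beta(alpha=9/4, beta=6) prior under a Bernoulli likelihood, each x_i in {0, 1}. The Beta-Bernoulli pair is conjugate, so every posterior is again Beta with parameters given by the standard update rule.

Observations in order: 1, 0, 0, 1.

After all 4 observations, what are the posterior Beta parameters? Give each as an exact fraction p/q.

obs 1: x=1 → posterior Beta(13/4, 6)
obs 2: x=0 → posterior Beta(13/4, 7)
obs 3: x=0 → posterior Beta(13/4, 8)
obs 4: x=1 → posterior Beta(17/4, 8)

alpha=17/4, beta=8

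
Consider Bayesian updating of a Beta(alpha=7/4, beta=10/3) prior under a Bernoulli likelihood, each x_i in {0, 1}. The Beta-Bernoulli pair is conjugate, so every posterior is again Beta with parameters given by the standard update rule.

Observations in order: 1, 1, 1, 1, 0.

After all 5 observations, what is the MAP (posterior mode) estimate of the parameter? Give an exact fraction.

57/97

obs 1: x=1 → posterior Beta(11/4, 10/3)
obs 2: x=1 → posterior Beta(15/4, 10/3)
obs 3: x=1 → posterior Beta(19/4, 10/3)
obs 4: x=1 → posterior Beta(23/4, 10/3)
obs 5: x=0 → posterior Beta(23/4, 13/3)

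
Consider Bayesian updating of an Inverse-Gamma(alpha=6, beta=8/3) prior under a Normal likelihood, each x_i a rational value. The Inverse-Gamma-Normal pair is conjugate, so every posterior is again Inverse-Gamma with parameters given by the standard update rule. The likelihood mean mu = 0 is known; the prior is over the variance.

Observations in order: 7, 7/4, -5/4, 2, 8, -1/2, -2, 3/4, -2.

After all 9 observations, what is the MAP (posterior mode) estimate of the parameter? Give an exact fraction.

obs 1: x=7 → posterior Inverse-Gamma(13/2, 163/6)
obs 2: x=7/4 → posterior Inverse-Gamma(7, 2755/96)
obs 3: x=-5/4 → posterior Inverse-Gamma(15/2, 1415/48)
obs 4: x=2 → posterior Inverse-Gamma(8, 1511/48)
obs 5: x=8 → posterior Inverse-Gamma(17/2, 3047/48)
obs 6: x=-1/2 → posterior Inverse-Gamma(9, 3053/48)
obs 7: x=-2 → posterior Inverse-Gamma(19/2, 3149/48)
obs 8: x=3/4 → posterior Inverse-Gamma(10, 6325/96)
obs 9: x=-2 → posterior Inverse-Gamma(21/2, 6517/96)

6517/1104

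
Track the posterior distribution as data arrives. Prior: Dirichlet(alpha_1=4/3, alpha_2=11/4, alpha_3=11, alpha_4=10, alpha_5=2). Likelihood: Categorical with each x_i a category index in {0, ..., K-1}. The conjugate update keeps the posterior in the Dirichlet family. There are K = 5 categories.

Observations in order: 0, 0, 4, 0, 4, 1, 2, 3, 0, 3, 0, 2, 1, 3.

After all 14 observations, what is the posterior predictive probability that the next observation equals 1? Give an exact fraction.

57/493

obs 1: x=0 → posterior Dirichlet(7/3, 11/4, 11, 10, 2)
obs 2: x=0 → posterior Dirichlet(10/3, 11/4, 11, 10, 2)
obs 3: x=4 → posterior Dirichlet(10/3, 11/4, 11, 10, 3)
obs 4: x=0 → posterior Dirichlet(13/3, 11/4, 11, 10, 3)
obs 5: x=4 → posterior Dirichlet(13/3, 11/4, 11, 10, 4)
obs 6: x=1 → posterior Dirichlet(13/3, 15/4, 11, 10, 4)
obs 7: x=2 → posterior Dirichlet(13/3, 15/4, 12, 10, 4)
obs 8: x=3 → posterior Dirichlet(13/3, 15/4, 12, 11, 4)
obs 9: x=0 → posterior Dirichlet(16/3, 15/4, 12, 11, 4)
obs 10: x=3 → posterior Dirichlet(16/3, 15/4, 12, 12, 4)
obs 11: x=0 → posterior Dirichlet(19/3, 15/4, 12, 12, 4)
obs 12: x=2 → posterior Dirichlet(19/3, 15/4, 13, 12, 4)
obs 13: x=1 → posterior Dirichlet(19/3, 19/4, 13, 12, 4)
obs 14: x=3 → posterior Dirichlet(19/3, 19/4, 13, 13, 4)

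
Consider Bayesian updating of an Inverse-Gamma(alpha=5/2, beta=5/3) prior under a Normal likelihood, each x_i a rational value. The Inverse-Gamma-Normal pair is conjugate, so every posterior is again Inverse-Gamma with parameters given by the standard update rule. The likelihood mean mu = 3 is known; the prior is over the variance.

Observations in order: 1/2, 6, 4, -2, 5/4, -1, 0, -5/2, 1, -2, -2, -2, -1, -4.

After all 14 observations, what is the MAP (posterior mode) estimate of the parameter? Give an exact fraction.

1693/144

obs 1: x=1/2 → posterior Inverse-Gamma(3, 115/24)
obs 2: x=6 → posterior Inverse-Gamma(7/2, 223/24)
obs 3: x=4 → posterior Inverse-Gamma(4, 235/24)
obs 4: x=-2 → posterior Inverse-Gamma(9/2, 535/24)
obs 5: x=5/4 → posterior Inverse-Gamma(5, 2287/96)
obs 6: x=-1 → posterior Inverse-Gamma(11/2, 3055/96)
obs 7: x=0 → posterior Inverse-Gamma(6, 3487/96)
obs 8: x=-5/2 → posterior Inverse-Gamma(13/2, 4939/96)
obs 9: x=1 → posterior Inverse-Gamma(7, 5131/96)
obs 10: x=-2 → posterior Inverse-Gamma(15/2, 6331/96)
obs 11: x=-2 → posterior Inverse-Gamma(8, 7531/96)
obs 12: x=-2 → posterior Inverse-Gamma(17/2, 8731/96)
obs 13: x=-1 → posterior Inverse-Gamma(9, 9499/96)
obs 14: x=-4 → posterior Inverse-Gamma(19/2, 11851/96)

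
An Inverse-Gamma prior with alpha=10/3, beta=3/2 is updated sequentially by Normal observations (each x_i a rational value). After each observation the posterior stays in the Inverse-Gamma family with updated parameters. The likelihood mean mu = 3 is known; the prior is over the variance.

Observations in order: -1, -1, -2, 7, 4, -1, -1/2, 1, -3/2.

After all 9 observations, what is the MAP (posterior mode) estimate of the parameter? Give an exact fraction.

777/106

obs 1: x=-1 → posterior Inverse-Gamma(23/6, 19/2)
obs 2: x=-1 → posterior Inverse-Gamma(13/3, 35/2)
obs 3: x=-2 → posterior Inverse-Gamma(29/6, 30)
obs 4: x=7 → posterior Inverse-Gamma(16/3, 38)
obs 5: x=4 → posterior Inverse-Gamma(35/6, 77/2)
obs 6: x=-1 → posterior Inverse-Gamma(19/3, 93/2)
obs 7: x=-1/2 → posterior Inverse-Gamma(41/6, 421/8)
obs 8: x=1 → posterior Inverse-Gamma(22/3, 437/8)
obs 9: x=-3/2 → posterior Inverse-Gamma(47/6, 259/4)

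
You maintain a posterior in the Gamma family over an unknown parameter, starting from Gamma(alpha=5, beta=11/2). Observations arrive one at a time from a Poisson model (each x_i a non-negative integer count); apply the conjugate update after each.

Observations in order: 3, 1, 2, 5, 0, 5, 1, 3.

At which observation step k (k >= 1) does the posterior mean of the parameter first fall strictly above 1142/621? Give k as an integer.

obs 1: x=3 → posterior Gamma(8, 13/2)
obs 2: x=1 → posterior Gamma(9, 15/2)
obs 3: x=2 → posterior Gamma(11, 17/2)
obs 4: x=5 → posterior Gamma(16, 19/2)
obs 5: x=0 → posterior Gamma(16, 21/2)
obs 6: x=5 → posterior Gamma(21, 23/2)
obs 7: x=1 → posterior Gamma(22, 25/2)
obs 8: x=3 → posterior Gamma(25, 27/2)

k = 8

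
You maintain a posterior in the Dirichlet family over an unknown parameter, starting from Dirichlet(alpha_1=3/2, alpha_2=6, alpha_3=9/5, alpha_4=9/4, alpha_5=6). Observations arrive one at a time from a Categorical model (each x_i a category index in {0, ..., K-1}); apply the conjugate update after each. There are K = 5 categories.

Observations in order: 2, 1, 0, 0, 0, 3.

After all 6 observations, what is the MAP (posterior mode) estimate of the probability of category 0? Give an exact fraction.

obs 1: x=2 → posterior Dirichlet(3/2, 6, 14/5, 9/4, 6)
obs 2: x=1 → posterior Dirichlet(3/2, 7, 14/5, 9/4, 6)
obs 3: x=0 → posterior Dirichlet(5/2, 7, 14/5, 9/4, 6)
obs 4: x=0 → posterior Dirichlet(7/2, 7, 14/5, 9/4, 6)
obs 5: x=0 → posterior Dirichlet(9/2, 7, 14/5, 9/4, 6)
obs 6: x=3 → posterior Dirichlet(9/2, 7, 14/5, 13/4, 6)

10/53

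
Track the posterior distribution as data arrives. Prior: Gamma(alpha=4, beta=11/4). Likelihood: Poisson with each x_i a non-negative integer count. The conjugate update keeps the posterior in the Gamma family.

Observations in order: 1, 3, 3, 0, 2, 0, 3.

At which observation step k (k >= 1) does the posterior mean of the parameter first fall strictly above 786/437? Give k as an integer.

obs 1: x=1 → posterior Gamma(5, 15/4)
obs 2: x=3 → posterior Gamma(8, 19/4)
obs 3: x=3 → posterior Gamma(11, 23/4)
obs 4: x=0 → posterior Gamma(11, 27/4)
obs 5: x=2 → posterior Gamma(13, 31/4)
obs 6: x=0 → posterior Gamma(13, 35/4)
obs 7: x=3 → posterior Gamma(16, 39/4)

k = 3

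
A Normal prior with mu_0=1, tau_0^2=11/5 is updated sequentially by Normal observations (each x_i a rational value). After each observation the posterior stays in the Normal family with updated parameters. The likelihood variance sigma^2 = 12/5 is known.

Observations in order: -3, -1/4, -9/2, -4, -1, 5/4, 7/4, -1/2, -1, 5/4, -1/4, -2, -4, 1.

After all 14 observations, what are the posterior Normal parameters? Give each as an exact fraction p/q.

mu_0=-623/664, tau_0^2=66/415

obs 1: x=-3 → posterior Normal(-21/23, 132/115)
obs 2: x=-1/4 → posterior Normal(-95/136, 66/85)
obs 3: x=-9/2 → posterior Normal(-293/180, 44/75)
obs 4: x=-4 → posterior Normal(-67/32, 33/70)
obs 5: x=-1 → posterior Normal(-513/268, 132/335)
obs 6: x=5/4 → posterior Normal(-229/156, 22/65)
obs 7: x=7/4 → posterior Normal(-381/356, 132/445)
obs 8: x=-1/2 → posterior Normal(-403/400, 33/125)
obs 9: x=-1 → posterior Normal(-149/148, 44/185)
obs 10: x=5/4 → posterior Normal(-49/61, 66/305)
obs 11: x=-1/4 → posterior Normal(-403/532, 132/665)
obs 12: x=-2 → posterior Normal(-491/576, 11/60)
obs 13: x=-4 → posterior Normal(-667/620, 132/775)
obs 14: x=1 → posterior Normal(-623/664, 66/415)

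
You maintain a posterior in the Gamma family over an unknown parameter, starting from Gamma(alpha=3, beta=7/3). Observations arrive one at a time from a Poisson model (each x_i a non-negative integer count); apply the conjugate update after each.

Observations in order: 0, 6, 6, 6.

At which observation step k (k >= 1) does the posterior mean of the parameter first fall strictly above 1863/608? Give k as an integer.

obs 1: x=0 → posterior Gamma(3, 10/3)
obs 2: x=6 → posterior Gamma(9, 13/3)
obs 3: x=6 → posterior Gamma(15, 16/3)
obs 4: x=6 → posterior Gamma(21, 19/3)

k = 4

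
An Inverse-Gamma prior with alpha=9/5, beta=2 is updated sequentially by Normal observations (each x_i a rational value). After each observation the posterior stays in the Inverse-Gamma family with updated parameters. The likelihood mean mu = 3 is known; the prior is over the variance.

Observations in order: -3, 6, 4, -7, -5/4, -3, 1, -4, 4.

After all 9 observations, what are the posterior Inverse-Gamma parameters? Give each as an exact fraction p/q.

obs 1: x=-3 → posterior Inverse-Gamma(23/10, 20)
obs 2: x=6 → posterior Inverse-Gamma(14/5, 49/2)
obs 3: x=4 → posterior Inverse-Gamma(33/10, 25)
obs 4: x=-7 → posterior Inverse-Gamma(19/5, 75)
obs 5: x=-5/4 → posterior Inverse-Gamma(43/10, 2689/32)
obs 6: x=-3 → posterior Inverse-Gamma(24/5, 3265/32)
obs 7: x=1 → posterior Inverse-Gamma(53/10, 3329/32)
obs 8: x=-4 → posterior Inverse-Gamma(29/5, 4113/32)
obs 9: x=4 → posterior Inverse-Gamma(63/10, 4129/32)

alpha=63/10, beta=4129/32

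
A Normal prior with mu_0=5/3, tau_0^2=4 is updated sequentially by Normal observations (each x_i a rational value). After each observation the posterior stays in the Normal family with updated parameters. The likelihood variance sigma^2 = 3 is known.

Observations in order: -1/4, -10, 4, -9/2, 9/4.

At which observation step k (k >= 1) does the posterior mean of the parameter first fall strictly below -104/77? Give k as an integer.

k = 2

obs 1: x=-1/4 → posterior Normal(4/7, 12/7)
obs 2: x=-10 → posterior Normal(-36/11, 12/11)
obs 3: x=4 → posterior Normal(-4/3, 4/5)
obs 4: x=-9/2 → posterior Normal(-2, 12/19)
obs 5: x=9/4 → posterior Normal(-29/23, 12/23)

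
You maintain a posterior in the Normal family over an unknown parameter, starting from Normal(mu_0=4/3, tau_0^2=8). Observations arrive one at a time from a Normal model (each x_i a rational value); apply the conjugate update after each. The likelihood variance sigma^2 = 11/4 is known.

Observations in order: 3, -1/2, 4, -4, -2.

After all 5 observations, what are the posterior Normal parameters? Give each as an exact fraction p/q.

obs 1: x=3 → posterior Normal(332/129, 88/43)
obs 2: x=-1/2 → posterior Normal(284/225, 88/75)
obs 3: x=4 → posterior Normal(668/321, 88/107)
obs 4: x=-4 → posterior Normal(284/417, 88/139)
obs 5: x=-2 → posterior Normal(92/513, 88/171)

mu_0=92/513, tau_0^2=88/171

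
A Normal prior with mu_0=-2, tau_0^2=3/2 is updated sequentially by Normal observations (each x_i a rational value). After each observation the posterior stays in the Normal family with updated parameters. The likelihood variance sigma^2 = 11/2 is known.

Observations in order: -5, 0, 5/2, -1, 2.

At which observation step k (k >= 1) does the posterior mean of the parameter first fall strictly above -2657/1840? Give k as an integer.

k = 4

obs 1: x=-5 → posterior Normal(-37/14, 33/28)
obs 2: x=0 → posterior Normal(-37/17, 33/34)
obs 3: x=5/2 → posterior Normal(-59/40, 33/40)
obs 4: x=-1 → posterior Normal(-65/46, 33/46)
obs 5: x=2 → posterior Normal(-53/52, 33/52)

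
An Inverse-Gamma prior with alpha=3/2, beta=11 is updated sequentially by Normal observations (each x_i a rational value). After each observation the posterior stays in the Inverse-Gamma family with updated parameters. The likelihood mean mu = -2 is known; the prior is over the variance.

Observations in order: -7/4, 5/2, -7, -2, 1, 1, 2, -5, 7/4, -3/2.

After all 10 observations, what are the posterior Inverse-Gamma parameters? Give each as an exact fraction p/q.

alpha=13/2, beta=997/16

obs 1: x=-7/4 → posterior Inverse-Gamma(2, 353/32)
obs 2: x=5/2 → posterior Inverse-Gamma(5/2, 677/32)
obs 3: x=-7 → posterior Inverse-Gamma(3, 1077/32)
obs 4: x=-2 → posterior Inverse-Gamma(7/2, 1077/32)
obs 5: x=1 → posterior Inverse-Gamma(4, 1221/32)
obs 6: x=1 → posterior Inverse-Gamma(9/2, 1365/32)
obs 7: x=2 → posterior Inverse-Gamma(5, 1621/32)
obs 8: x=-5 → posterior Inverse-Gamma(11/2, 1765/32)
obs 9: x=7/4 → posterior Inverse-Gamma(6, 995/16)
obs 10: x=-3/2 → posterior Inverse-Gamma(13/2, 997/16)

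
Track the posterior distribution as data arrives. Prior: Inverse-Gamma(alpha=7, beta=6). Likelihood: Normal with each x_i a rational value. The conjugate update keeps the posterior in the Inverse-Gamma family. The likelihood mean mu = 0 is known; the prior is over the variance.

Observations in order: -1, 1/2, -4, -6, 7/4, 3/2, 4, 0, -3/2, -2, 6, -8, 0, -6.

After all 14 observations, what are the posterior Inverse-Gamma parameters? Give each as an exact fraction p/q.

obs 1: x=-1 → posterior Inverse-Gamma(15/2, 13/2)
obs 2: x=1/2 → posterior Inverse-Gamma(8, 53/8)
obs 3: x=-4 → posterior Inverse-Gamma(17/2, 117/8)
obs 4: x=-6 → posterior Inverse-Gamma(9, 261/8)
obs 5: x=7/4 → posterior Inverse-Gamma(19/2, 1093/32)
obs 6: x=3/2 → posterior Inverse-Gamma(10, 1129/32)
obs 7: x=4 → posterior Inverse-Gamma(21/2, 1385/32)
obs 8: x=0 → posterior Inverse-Gamma(11, 1385/32)
obs 9: x=-3/2 → posterior Inverse-Gamma(23/2, 1421/32)
obs 10: x=-2 → posterior Inverse-Gamma(12, 1485/32)
obs 11: x=6 → posterior Inverse-Gamma(25/2, 2061/32)
obs 12: x=-8 → posterior Inverse-Gamma(13, 3085/32)
obs 13: x=0 → posterior Inverse-Gamma(27/2, 3085/32)
obs 14: x=-6 → posterior Inverse-Gamma(14, 3661/32)

alpha=14, beta=3661/32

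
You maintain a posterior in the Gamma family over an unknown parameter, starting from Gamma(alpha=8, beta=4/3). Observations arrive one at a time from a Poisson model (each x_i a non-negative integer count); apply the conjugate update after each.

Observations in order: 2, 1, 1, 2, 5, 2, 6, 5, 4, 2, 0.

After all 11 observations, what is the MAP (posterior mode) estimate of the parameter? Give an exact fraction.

obs 1: x=2 → posterior Gamma(10, 7/3)
obs 2: x=1 → posterior Gamma(11, 10/3)
obs 3: x=1 → posterior Gamma(12, 13/3)
obs 4: x=2 → posterior Gamma(14, 16/3)
obs 5: x=5 → posterior Gamma(19, 19/3)
obs 6: x=2 → posterior Gamma(21, 22/3)
obs 7: x=6 → posterior Gamma(27, 25/3)
obs 8: x=5 → posterior Gamma(32, 28/3)
obs 9: x=4 → posterior Gamma(36, 31/3)
obs 10: x=2 → posterior Gamma(38, 34/3)
obs 11: x=0 → posterior Gamma(38, 37/3)

3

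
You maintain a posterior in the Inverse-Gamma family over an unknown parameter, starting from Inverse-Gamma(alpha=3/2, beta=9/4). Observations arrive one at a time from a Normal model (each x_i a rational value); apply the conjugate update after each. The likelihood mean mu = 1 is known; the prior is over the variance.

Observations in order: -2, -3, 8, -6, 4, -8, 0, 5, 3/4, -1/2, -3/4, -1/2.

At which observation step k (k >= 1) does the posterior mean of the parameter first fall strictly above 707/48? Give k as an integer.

obs 1: x=-2 → posterior Inverse-Gamma(2, 27/4)
obs 2: x=-3 → posterior Inverse-Gamma(5/2, 59/4)
obs 3: x=8 → posterior Inverse-Gamma(3, 157/4)
obs 4: x=-6 → posterior Inverse-Gamma(7/2, 255/4)
obs 5: x=4 → posterior Inverse-Gamma(4, 273/4)
obs 6: x=-8 → posterior Inverse-Gamma(9/2, 435/4)
obs 7: x=0 → posterior Inverse-Gamma(5, 437/4)
obs 8: x=5 → posterior Inverse-Gamma(11/2, 469/4)
obs 9: x=3/4 → posterior Inverse-Gamma(6, 3753/32)
obs 10: x=-1/2 → posterior Inverse-Gamma(13/2, 3789/32)
obs 11: x=-3/4 → posterior Inverse-Gamma(7, 1919/16)
obs 12: x=-1/2 → posterior Inverse-Gamma(15/2, 1937/16)

k = 3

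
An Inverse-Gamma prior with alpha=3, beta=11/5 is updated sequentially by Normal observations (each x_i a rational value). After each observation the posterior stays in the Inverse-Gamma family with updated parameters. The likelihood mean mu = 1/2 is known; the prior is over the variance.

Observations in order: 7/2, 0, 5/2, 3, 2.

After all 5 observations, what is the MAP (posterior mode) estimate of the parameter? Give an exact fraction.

obs 1: x=7/2 → posterior Inverse-Gamma(7/2, 67/10)
obs 2: x=0 → posterior Inverse-Gamma(4, 273/40)
obs 3: x=5/2 → posterior Inverse-Gamma(9/2, 353/40)
obs 4: x=3 → posterior Inverse-Gamma(5, 239/20)
obs 5: x=2 → posterior Inverse-Gamma(11/2, 523/40)

523/260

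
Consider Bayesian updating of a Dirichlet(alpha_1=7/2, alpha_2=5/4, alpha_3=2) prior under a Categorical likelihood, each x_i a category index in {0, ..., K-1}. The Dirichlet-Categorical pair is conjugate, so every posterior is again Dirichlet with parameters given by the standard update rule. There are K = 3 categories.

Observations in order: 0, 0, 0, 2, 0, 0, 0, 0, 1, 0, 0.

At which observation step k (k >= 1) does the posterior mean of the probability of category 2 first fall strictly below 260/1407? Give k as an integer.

k = 10

obs 1: x=0 → posterior Dirichlet(9/2, 5/4, 2)
obs 2: x=0 → posterior Dirichlet(11/2, 5/4, 2)
obs 3: x=0 → posterior Dirichlet(13/2, 5/4, 2)
obs 4: x=2 → posterior Dirichlet(13/2, 5/4, 3)
obs 5: x=0 → posterior Dirichlet(15/2, 5/4, 3)
obs 6: x=0 → posterior Dirichlet(17/2, 5/4, 3)
obs 7: x=0 → posterior Dirichlet(19/2, 5/4, 3)
obs 8: x=0 → posterior Dirichlet(21/2, 5/4, 3)
obs 9: x=1 → posterior Dirichlet(21/2, 9/4, 3)
obs 10: x=0 → posterior Dirichlet(23/2, 9/4, 3)
obs 11: x=0 → posterior Dirichlet(25/2, 9/4, 3)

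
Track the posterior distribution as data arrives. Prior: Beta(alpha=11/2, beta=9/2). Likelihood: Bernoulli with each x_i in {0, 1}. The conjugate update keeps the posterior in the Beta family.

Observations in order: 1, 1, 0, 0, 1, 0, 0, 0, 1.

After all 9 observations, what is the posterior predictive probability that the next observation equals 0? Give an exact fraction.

obs 1: x=1 → posterior Beta(13/2, 9/2)
obs 2: x=1 → posterior Beta(15/2, 9/2)
obs 3: x=0 → posterior Beta(15/2, 11/2)
obs 4: x=0 → posterior Beta(15/2, 13/2)
obs 5: x=1 → posterior Beta(17/2, 13/2)
obs 6: x=0 → posterior Beta(17/2, 15/2)
obs 7: x=0 → posterior Beta(17/2, 17/2)
obs 8: x=0 → posterior Beta(17/2, 19/2)
obs 9: x=1 → posterior Beta(19/2, 19/2)

1/2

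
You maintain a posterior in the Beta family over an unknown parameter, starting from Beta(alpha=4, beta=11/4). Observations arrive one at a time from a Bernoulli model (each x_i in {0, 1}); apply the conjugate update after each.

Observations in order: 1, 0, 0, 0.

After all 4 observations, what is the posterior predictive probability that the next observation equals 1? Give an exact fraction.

20/43

obs 1: x=1 → posterior Beta(5, 11/4)
obs 2: x=0 → posterior Beta(5, 15/4)
obs 3: x=0 → posterior Beta(5, 19/4)
obs 4: x=0 → posterior Beta(5, 23/4)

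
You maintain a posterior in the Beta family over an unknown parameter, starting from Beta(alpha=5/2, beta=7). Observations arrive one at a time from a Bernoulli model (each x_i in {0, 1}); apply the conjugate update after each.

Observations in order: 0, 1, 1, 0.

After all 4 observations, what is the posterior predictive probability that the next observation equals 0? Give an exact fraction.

obs 1: x=0 → posterior Beta(5/2, 8)
obs 2: x=1 → posterior Beta(7/2, 8)
obs 3: x=1 → posterior Beta(9/2, 8)
obs 4: x=0 → posterior Beta(9/2, 9)

2/3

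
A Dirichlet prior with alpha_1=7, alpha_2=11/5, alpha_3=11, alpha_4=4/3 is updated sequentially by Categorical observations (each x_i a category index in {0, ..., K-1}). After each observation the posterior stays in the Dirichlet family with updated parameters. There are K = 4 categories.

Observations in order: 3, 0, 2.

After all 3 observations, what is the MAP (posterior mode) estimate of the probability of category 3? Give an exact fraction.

5/77

obs 1: x=3 → posterior Dirichlet(7, 11/5, 11, 7/3)
obs 2: x=0 → posterior Dirichlet(8, 11/5, 11, 7/3)
obs 3: x=2 → posterior Dirichlet(8, 11/5, 12, 7/3)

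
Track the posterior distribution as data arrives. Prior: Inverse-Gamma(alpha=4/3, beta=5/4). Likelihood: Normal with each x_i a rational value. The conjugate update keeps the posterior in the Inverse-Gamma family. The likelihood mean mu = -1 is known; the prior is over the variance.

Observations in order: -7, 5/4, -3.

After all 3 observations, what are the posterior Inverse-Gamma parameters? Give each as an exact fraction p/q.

obs 1: x=-7 → posterior Inverse-Gamma(11/6, 77/4)
obs 2: x=5/4 → posterior Inverse-Gamma(7/3, 697/32)
obs 3: x=-3 → posterior Inverse-Gamma(17/6, 761/32)

alpha=17/6, beta=761/32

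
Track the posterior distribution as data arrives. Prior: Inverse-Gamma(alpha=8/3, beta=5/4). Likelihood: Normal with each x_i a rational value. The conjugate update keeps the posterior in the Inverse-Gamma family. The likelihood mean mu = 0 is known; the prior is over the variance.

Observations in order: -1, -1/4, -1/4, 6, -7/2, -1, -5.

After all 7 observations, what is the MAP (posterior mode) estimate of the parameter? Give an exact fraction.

obs 1: x=-1 → posterior Inverse-Gamma(19/6, 7/4)
obs 2: x=-1/4 → posterior Inverse-Gamma(11/3, 57/32)
obs 3: x=-1/4 → posterior Inverse-Gamma(25/6, 29/16)
obs 4: x=6 → posterior Inverse-Gamma(14/3, 317/16)
obs 5: x=-7/2 → posterior Inverse-Gamma(31/6, 415/16)
obs 6: x=-1 → posterior Inverse-Gamma(17/3, 423/16)
obs 7: x=-5 → posterior Inverse-Gamma(37/6, 623/16)

1869/344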